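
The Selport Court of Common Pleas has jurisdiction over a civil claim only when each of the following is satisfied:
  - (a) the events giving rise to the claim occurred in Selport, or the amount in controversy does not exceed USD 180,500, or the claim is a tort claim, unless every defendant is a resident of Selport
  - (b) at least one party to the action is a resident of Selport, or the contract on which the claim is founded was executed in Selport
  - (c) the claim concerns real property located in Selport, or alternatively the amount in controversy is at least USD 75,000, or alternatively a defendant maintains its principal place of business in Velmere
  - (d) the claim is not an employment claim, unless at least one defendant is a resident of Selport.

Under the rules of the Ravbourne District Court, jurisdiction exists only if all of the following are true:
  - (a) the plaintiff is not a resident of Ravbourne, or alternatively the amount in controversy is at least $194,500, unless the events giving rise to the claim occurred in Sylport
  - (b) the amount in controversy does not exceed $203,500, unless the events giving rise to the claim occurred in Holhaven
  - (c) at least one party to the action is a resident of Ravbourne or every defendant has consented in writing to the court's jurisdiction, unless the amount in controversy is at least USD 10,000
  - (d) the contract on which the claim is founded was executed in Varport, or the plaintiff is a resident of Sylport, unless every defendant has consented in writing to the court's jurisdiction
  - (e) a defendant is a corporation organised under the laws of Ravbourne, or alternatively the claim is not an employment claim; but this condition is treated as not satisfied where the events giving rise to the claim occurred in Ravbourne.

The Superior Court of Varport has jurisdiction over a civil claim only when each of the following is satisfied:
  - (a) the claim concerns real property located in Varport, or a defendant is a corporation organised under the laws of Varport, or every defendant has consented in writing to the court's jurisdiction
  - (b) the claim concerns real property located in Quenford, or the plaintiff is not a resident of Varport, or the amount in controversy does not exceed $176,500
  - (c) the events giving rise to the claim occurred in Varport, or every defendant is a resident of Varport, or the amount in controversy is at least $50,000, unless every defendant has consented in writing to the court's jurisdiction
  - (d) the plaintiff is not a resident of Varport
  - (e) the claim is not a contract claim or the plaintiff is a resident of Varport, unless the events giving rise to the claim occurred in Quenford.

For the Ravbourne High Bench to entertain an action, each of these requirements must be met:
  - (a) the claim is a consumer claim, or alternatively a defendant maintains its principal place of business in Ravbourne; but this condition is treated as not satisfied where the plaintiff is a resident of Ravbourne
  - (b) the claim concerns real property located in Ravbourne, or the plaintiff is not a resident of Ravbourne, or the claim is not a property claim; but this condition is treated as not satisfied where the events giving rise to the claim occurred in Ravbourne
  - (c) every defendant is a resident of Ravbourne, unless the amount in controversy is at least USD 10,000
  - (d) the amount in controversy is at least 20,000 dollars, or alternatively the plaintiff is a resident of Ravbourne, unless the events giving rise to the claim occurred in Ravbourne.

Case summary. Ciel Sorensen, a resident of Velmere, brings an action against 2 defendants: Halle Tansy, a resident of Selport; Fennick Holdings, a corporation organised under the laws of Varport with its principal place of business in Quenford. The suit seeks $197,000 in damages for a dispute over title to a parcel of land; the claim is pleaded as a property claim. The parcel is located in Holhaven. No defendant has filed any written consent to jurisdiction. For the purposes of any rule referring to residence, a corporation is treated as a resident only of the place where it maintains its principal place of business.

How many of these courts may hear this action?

1

The Selport Court of Common Pleas:
  (a) The operative events occurred in Holhaven, not Selport; the amount in controversy is $197,000, above the $180,500 ceiling; the claim is a property claim, not a tort claim — every alternative fails. The proviso offers no rescue either, since the defendants reside as follows — Halle Tansy in Selport, Fennick Holdings in Quenford — not all in Selport. Fails.
  (b) Halle Tansy resides in Selport, so this disjunct is met. Satisfied.
  (c) The amount in controversy is $197,000, which meets the 75,000 dollars floor, so this disjunct is met. Satisfied.
  (d) The claim is a property claim, not an employment claim. Condition met.
  → Not every requirement is met — no jurisdiction.
The Ravbourne District Court:
  (a) The plaintiff resides in Velmere, which is not Ravbourne, which satisfies one of the alternatives. Met.
  (b) The amount in controversy is $197,000, within the $203,500 ceiling. Condition met.
  (c) No party resides in Ravbourne; no such written consent has been filed — none of the alternatives is met. However, the amount in controversy is $197,000, which meets the 10,000 dollars floor, so the 'unless' proviso supplies this condition. Satisfied.
  (d) No contract (and hence no place of execution) is alleged; the plaintiff resides in Velmere, not Sylport — no alternative holds. The proviso offers no rescue either, since no such written consent has been filed. Condition not met.
  (e) The claim is a property claim, not an employment claim — that alternative is enough. The exception is not triggered, since the operative events occurred in Holhaven, not Ravbourne. Met.
  → No jurisdiction.
The Superior Court of Varport:
  (a) Fennick Holdings is organised under the laws of Varport, so one alternative holds. Condition met.
  (b) The plaintiff resides in Velmere, which is not Varport — that alternative is enough. Condition met.
  (c) The amount in controversy is $197,000, which meets the USD 50,000 floor, so this disjunct is met. Met.
  (d) The plaintiff resides in Velmere, which is not Varport. Met.
  (e) The claim is a property claim, not a contract claim, which satisfies one of the alternatives. Condition met.
  → All conditions met; jurisdiction exists.
The Ravbourne High Bench:
  (a) The claim is a property claim, not a consumer claim; the corporate defendant(s) have their principal place of business in Quenford, not Ravbourne — none of the alternatives is met. Not satisfied.
  (b) The plaintiff resides in Velmere, which is not Ravbourne, so one alternative holds. And the carve-out is inapplicable — the operative events occurred in Holhaven, not Ravbourne. Satisfied.
  (c) The defendants reside as follows — Halle Tansy in Selport, Fennick Holdings in Quenford — not all in Ravbourne. But the amount in controversy is 197,000 dollars, which meets the USD 10,000 floor, and the 'unless' clause therefore excuses the requirement. Condition met.
  (d) The amount in controversy is 197,000 dollars, which meets the USD 20,000 floor, so this disjunct is met. Condition met.
  → At least one condition fails; no jurisdiction.
Courts with jurisdiction: the Superior Court of Varport — 1 in total.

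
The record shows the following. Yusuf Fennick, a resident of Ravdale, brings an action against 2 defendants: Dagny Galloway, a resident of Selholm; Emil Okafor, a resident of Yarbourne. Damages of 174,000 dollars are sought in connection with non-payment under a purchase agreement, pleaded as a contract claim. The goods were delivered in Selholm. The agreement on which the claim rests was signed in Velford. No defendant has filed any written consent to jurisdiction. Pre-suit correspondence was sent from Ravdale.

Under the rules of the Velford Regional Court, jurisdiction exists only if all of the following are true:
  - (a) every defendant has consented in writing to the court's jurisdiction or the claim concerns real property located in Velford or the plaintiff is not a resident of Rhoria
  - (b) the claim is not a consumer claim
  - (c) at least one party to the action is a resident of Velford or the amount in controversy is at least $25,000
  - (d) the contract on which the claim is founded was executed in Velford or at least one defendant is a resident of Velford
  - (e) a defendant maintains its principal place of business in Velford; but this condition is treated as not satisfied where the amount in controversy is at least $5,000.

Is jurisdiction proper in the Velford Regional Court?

No

The Velford Regional Court:
  (a) The plaintiff resides in Ravdale, which is not Rhoria — that alternative is enough. Satisfied.
  (b) The claim is a contract claim, not a consumer claim. Condition met.
  (c) The amount in controversy is USD 174,000, which meets the USD 25,000 floor — that alternative is enough. Condition met.
  (d) The contract was executed in Velford, which satisfies one of the alternatives. Met.
  (e) No defendant is a corporation. Condition not met.
  → Not every requirement is met — no jurisdiction.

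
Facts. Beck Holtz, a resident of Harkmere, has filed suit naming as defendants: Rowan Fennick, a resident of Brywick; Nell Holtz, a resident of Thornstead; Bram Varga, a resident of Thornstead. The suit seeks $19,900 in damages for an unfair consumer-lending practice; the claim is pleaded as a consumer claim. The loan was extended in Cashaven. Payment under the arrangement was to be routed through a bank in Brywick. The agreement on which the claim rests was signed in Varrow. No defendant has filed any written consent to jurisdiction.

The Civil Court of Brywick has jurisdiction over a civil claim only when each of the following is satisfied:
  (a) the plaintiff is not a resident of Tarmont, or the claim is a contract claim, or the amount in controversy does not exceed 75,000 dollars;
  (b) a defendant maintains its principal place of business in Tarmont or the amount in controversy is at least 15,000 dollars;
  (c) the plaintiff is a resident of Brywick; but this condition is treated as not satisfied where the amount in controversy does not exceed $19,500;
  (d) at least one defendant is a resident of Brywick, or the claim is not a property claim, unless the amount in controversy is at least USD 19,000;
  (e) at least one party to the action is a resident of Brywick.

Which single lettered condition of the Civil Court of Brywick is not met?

The Civil Court of Brywick:
  (a) The plaintiff resides in Harkmere, which is not Tarmont, so this disjunct is met. Met.
  (b) The amount in controversy is USD 19,900, which meets the $15,000 floor — that alternative is enough. Met.
  (c) The plaintiff resides in Harkmere, not Brywick. Not met.
  (d) Rowan Fennick resides in Brywick, so this disjunct is met. Satisfied.
  (e) Rowan Fennick resides in Brywick. Satisfied.
Only condition (c) fails.

(c)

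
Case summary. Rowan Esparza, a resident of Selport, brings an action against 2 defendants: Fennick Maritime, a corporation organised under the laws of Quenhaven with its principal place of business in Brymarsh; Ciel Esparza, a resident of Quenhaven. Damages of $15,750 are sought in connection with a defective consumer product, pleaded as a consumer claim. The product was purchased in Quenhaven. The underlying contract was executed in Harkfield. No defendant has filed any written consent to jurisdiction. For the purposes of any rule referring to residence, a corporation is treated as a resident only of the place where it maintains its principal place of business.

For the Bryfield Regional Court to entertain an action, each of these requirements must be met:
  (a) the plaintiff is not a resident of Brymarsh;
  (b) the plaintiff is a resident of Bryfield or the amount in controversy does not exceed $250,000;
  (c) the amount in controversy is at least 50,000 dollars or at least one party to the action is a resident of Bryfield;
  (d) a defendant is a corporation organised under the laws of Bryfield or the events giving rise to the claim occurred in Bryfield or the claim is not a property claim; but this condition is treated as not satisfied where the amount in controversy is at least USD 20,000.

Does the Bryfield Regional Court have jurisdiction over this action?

No

The Bryfield Regional Court:
  (a) The plaintiff resides in Selport, which is not Brymarsh. Condition met.
  (b) The amount in controversy is USD 15,750, within the 250,000 dollars ceiling — that alternative is enough. Met.
  (c) The amount in controversy is 15,750 dollars, below the $50,000 floor; no party resides in Bryfield — every alternative fails. Not satisfied.
  (d) The claim is a consumer claim, not a property claim, which satisfies one of the alternatives. And the carve-out is inapplicable — the amount in controversy is 15,750 dollars, below the USD 20,000 floor. Met.
  → At least one condition fails; no jurisdiction.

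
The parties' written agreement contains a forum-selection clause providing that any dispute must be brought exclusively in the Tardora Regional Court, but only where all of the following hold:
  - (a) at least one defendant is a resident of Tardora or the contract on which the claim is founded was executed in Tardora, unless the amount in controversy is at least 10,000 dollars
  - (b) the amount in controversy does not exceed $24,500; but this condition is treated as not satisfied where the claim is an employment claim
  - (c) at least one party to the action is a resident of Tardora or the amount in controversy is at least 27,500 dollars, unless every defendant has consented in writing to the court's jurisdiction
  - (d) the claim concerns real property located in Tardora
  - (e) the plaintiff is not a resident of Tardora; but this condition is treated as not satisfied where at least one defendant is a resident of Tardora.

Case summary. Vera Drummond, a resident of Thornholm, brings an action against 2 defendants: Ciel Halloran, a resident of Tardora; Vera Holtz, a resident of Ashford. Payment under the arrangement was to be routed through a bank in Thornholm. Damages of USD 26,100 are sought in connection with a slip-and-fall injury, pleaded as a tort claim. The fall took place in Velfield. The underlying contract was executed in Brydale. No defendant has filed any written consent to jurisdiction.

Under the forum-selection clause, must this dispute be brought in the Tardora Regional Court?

The Tardora Regional Court:
  (a) Ciel Halloran resides in Tardora, which satisfies one of the alternatives. Condition met.
  (b) The amount in controversy is $26,100, above the $24,500 ceiling. Fails.
  (c) Ciel Halloran resides in Tardora, which satisfies one of the alternatives. Satisfied.
  (d) The claim does not concern real property. Fails.
  (e) The plaintiff resides in Thornholm, which is not Tardora. But Ciel Halloran resides in Tardora, triggering the carve-out and defeating this condition. Not satisfied.
  → Forum clause is not triggered.

No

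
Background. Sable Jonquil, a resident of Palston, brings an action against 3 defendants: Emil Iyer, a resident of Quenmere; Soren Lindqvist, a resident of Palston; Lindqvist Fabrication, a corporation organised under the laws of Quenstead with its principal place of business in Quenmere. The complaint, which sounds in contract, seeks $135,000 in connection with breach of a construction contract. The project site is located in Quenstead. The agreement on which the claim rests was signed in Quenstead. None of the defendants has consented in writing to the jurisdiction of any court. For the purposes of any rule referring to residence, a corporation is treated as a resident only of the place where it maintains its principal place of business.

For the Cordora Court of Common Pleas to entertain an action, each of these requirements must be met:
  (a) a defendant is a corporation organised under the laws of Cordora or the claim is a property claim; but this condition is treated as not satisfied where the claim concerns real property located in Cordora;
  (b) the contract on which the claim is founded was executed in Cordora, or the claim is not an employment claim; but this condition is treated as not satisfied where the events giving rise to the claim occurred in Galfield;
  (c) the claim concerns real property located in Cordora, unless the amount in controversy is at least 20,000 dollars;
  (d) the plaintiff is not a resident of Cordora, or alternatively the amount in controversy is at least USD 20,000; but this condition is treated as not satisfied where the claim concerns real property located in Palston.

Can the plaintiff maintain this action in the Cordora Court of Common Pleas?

The Cordora Court of Common Pleas:
  (a) The corporate defendant(s) are organised in Quenstead, not Cordora; the claim is a contract claim, not a property claim — no alternative holds. Not satisfied.
  (b) The claim is a contract claim, not an employment claim, so one alternative holds. And the carve-out is inapplicable — the operative events occurred in Quenstead, not Galfield. Condition met.
  (c) The claim does not concern real property. But the amount in controversy is 135,000 dollars, which meets the $20,000 floor, and the 'unless' clause therefore excuses the requirement. Met.
  (d) The plaintiff resides in Palston, which is not Cordora — that alternative is enough. The carve-out does not apply: the claim does not concern real property. Satisfied.
  → At least one condition fails; no jurisdiction.

No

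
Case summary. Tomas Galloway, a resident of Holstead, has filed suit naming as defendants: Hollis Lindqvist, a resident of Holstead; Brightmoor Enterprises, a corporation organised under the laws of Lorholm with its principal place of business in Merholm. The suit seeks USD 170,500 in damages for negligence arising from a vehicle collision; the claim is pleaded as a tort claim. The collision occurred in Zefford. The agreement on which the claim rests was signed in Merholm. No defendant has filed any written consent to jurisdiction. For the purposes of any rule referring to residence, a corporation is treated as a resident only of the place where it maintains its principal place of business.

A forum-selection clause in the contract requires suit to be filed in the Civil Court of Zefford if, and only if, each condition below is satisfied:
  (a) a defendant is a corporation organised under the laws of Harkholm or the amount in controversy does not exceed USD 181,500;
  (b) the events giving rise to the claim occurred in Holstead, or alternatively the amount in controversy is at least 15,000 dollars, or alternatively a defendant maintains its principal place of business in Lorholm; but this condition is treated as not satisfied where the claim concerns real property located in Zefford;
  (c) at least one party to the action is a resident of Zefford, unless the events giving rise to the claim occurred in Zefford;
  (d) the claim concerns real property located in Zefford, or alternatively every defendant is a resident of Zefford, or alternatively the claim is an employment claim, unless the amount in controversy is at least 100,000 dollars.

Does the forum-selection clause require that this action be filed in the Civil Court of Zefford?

The Civil Court of Zefford:
  (a) The amount in controversy is 170,500 dollars, within the 181,500 dollars ceiling — that alternative is enough. Met.
  (b) The amount in controversy is $170,500, which meets the 15,000 dollars floor, so this disjunct is met. The exception is not triggered, since the claim does not concern real property. Condition met.
  (c) No party resides in Zefford. But the operative events occurred in Zefford, and the 'unless' clause therefore excuses the requirement. Met.
  (d) The claim does not concern real property; the defendants reside as follows — Hollis Lindqvist in Holstead, Brightmoor Enterprises in Merholm — not all in Zefford; the claim is a tort claim, not an employment claim — every alternative fails. However, the amount in controversy is USD 170,500, which meets the $100,000 floor, so the 'unless' proviso supplies this condition. Satisfied.
  → The clause applies.

Yes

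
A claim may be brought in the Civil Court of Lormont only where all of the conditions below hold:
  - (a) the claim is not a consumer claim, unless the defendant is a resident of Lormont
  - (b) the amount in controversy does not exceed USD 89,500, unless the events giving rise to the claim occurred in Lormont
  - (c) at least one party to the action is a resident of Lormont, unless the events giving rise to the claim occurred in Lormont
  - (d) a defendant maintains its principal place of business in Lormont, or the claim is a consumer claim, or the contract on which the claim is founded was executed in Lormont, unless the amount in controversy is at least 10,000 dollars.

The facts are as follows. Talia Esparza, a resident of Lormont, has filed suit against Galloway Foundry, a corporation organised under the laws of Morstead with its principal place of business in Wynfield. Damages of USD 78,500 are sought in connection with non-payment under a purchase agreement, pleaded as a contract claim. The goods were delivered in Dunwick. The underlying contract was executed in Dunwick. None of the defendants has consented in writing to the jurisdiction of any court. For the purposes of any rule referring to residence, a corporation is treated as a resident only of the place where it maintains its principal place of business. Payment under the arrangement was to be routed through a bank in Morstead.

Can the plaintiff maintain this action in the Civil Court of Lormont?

The Civil Court of Lormont:
  (a) The claim is a contract claim, not a consumer claim. Satisfied.
  (b) The amount in controversy is 78,500 dollars, within the $89,500 ceiling. Satisfied.
  (c) Talia Esparza resides in Lormont. Met.
  (d) The corporate defendant(s) have their principal place of business in Wynfield, not Lormont; the claim is a contract claim, not a consumer claim; the contract was executed in Dunwick, not Lormont — every alternative fails. However, the amount in controversy is 78,500 dollars, which meets the USD 10,000 floor, so the 'unless' proviso supplies this condition. Met.
  → The court has jurisdiction.

Yes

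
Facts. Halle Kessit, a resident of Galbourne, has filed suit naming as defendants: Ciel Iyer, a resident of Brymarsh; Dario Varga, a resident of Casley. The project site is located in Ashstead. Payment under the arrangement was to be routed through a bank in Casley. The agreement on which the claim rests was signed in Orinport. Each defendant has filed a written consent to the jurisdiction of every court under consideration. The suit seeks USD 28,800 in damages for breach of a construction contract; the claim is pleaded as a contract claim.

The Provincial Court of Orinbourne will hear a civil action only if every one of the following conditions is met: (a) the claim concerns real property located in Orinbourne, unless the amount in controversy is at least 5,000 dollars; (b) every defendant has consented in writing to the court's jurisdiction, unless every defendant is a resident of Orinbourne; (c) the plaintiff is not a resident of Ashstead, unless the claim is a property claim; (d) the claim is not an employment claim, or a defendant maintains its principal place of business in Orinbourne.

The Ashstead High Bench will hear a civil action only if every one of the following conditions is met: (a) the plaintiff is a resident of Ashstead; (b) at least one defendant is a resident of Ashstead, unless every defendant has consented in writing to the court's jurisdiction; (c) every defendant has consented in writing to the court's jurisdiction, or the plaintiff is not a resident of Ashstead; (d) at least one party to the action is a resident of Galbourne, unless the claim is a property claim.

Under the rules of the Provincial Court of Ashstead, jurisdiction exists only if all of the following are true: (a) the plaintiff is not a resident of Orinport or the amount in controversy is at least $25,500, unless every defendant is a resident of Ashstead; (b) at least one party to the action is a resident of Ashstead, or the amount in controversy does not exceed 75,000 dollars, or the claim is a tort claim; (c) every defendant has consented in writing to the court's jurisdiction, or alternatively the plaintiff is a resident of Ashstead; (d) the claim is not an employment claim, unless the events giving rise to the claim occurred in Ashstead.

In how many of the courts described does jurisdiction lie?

2

The Provincial Court of Orinbourne:
  (a) The claim does not concern real property. But the amount in controversy is USD 28,800, which meets the USD 5,000 floor, and the 'unless' clause therefore excuses the requirement. Met.
  (b) Every defendant has filed written consent. Satisfied.
  (c) The plaintiff resides in Galbourne, which is not Ashstead. Met.
  (d) The claim is a contract claim, not an employment claim, which satisfies one of the alternatives. Satisfied.
  → Every requirement is satisfied — jurisdiction.
The Ashstead High Bench:
  (a) The plaintiff resides in Galbourne, not Ashstead. Condition not met.
  (b) No defendant resides in Ashstead (they reside in Brymarsh, Casley). The proviso rescues it, though: every defendant has filed written consent. Condition met.
  (c) Every defendant has filed written consent, so this disjunct is met. Satisfied.
  (d) Halle Kessit resides in Galbourne. Met.
  → No jurisdiction.
The Provincial Court of Ashstead:
  (a) The plaintiff resides in Galbourne, which is not Orinport — that alternative is enough. Satisfied.
  (b) The amount in controversy is $28,800, within the USD 75,000 ceiling, so one alternative holds. Met.
  (c) Every defendant has filed written consent, which satisfies one of the alternatives. Condition met.
  (d) The claim is a contract claim, not an employment claim. Condition met.
  → Jurisdiction lies.
Courts with jurisdiction: the Provincial Court of Orinbourne, the Provincial Court of Ashstead — 2 in total.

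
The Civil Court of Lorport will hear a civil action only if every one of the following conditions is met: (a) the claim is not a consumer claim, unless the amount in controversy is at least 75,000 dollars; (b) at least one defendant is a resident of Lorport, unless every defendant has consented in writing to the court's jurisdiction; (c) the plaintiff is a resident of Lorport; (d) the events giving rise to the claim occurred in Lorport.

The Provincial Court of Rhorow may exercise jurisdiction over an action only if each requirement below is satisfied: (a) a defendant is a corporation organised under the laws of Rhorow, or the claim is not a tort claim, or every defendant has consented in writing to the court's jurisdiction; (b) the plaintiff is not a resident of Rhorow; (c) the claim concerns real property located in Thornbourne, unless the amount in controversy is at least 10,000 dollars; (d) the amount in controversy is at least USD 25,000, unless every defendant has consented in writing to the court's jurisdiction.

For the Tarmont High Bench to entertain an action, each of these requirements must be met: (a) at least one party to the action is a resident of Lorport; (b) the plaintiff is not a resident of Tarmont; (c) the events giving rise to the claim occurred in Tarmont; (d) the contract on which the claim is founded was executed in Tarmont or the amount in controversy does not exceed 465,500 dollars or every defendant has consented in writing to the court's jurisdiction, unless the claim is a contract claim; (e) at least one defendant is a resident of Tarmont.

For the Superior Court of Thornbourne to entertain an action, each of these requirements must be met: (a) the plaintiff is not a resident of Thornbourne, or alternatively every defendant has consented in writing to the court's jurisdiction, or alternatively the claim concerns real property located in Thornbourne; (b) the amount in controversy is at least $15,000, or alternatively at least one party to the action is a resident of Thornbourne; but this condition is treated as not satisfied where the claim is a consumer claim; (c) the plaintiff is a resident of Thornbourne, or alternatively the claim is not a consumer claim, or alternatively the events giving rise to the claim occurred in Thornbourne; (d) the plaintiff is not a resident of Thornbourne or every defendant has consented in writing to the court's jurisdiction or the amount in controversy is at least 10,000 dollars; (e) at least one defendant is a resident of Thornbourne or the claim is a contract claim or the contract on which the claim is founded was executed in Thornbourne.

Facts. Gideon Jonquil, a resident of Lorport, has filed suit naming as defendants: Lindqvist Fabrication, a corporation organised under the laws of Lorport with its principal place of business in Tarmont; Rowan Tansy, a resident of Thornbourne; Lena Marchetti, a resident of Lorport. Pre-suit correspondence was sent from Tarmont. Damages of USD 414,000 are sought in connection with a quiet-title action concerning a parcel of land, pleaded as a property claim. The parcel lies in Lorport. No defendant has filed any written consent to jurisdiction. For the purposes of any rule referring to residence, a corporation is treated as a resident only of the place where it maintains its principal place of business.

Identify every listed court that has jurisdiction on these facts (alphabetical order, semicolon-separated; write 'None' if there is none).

the Civil Court of Lorport; the Provincial Court of Rhorow; the Superior Court of Thornbourne

The Civil Court of Lorport:
  (a) The claim is a property claim, not a consumer claim. Met.
  (b) Lena Marchetti resides in Lorport. Condition met.
  (c) The plaintiff resides in Lorport. Met.
  (d) The operative events occurred in Lorport. Condition met.
  → Jurisdiction lies.
The Provincial Court of Rhorow:
  (a) The claim is a property claim, not a tort claim, which satisfies one of the alternatives. Condition met.
  (b) The plaintiff resides in Lorport, which is not Rhorow. Met.
  (c) The property lies in Lorport, not Thornbourne. But the amount in controversy is USD 414,000, which meets the $10,000 floor, and the 'unless' clause therefore excuses the requirement. Condition met.
  (d) The amount in controversy is 414,000 dollars, which meets the USD 25,000 floor. Satisfied.
  → The court has jurisdiction.
The Tarmont High Bench:
  (a) Gideon Jonquil resides in Lorport. Satisfied.
  (b) The plaintiff resides in Lorport, which is not Tarmont. Met.
  (c) The operative events occurred in Lorport, not Tarmont. Fails.
  (d) The amount in controversy is USD 414,000, within the 465,500 dollars ceiling — that alternative is enough. Satisfied.
  (e) Lindqvist Fabrication resides in Tarmont. Met.
  → At least one condition fails; no jurisdiction.
The Superior Court of Thornbourne:
  (a) The plaintiff resides in Lorport, which is not Thornbourne — that alternative is enough. Condition met.
  (b) The amount in controversy is 414,000 dollars, which meets the USD 15,000 floor, so this disjunct is met. The exception is not triggered, since the claim is a property claim, not a consumer claim. Met.
  (c) The claim is a property claim, not a consumer claim, which satisfies one of the alternatives. Met.
  (d) The plaintiff resides in Lorport, which is not Thornbourne, so this disjunct is met. Condition met.
  (e) Rowan Tansy resides in Thornbourne, so one alternative holds. Satisfied.
  → Every requirement is satisfied — jurisdiction.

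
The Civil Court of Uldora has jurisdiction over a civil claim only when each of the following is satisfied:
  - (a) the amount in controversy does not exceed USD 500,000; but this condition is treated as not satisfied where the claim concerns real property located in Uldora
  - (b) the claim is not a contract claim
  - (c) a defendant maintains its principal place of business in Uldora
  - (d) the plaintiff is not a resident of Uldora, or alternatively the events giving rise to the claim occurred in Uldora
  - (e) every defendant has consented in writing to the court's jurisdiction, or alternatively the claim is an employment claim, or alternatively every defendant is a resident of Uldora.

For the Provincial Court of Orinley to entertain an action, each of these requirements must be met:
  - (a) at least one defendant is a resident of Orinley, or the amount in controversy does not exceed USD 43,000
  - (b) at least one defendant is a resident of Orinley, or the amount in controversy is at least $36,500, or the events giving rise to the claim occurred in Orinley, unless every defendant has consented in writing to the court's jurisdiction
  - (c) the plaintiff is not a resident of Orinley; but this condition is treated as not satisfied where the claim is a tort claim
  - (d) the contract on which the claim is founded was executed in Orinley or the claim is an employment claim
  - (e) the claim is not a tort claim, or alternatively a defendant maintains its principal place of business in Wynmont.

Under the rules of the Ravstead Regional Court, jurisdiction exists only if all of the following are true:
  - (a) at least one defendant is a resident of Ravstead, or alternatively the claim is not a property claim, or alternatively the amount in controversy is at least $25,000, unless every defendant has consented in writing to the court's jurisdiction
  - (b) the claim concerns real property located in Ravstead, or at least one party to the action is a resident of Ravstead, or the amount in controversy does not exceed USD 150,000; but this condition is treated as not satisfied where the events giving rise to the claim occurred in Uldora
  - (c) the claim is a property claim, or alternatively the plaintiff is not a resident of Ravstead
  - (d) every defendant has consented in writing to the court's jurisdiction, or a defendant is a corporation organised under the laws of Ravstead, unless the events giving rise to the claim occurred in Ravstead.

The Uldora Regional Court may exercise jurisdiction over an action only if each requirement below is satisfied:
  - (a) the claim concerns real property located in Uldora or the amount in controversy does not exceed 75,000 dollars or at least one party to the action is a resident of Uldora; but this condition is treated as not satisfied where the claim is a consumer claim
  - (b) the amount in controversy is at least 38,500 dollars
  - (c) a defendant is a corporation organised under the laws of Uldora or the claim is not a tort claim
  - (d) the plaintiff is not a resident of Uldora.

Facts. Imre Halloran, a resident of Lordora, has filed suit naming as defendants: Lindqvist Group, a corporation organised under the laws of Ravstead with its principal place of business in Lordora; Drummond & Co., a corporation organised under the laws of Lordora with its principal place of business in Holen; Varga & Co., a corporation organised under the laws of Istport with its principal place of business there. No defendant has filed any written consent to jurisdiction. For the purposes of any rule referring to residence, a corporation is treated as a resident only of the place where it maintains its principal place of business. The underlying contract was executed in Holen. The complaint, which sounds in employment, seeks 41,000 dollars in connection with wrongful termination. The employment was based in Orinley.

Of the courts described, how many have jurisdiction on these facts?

The Civil Court of Uldora:
  (a) The amount in controversy is $41,000, within the $500,000 ceiling. And the carve-out is inapplicable — the claim does not concern real property. Satisfied.
  (b) The claim is an employment claim, not a contract claim. Condition met.
  (c) The corporate defendant(s) have their principal place of business in Holen, Istport, Lordora, not Uldora. Not satisfied.
  (d) The plaintiff resides in Lordora, which is not Uldora, so this disjunct is met. Satisfied.
  (e) The claim is an employment claim, so this disjunct is met. Condition met.
  → Not every requirement is met — no jurisdiction.
The Provincial Court of Orinley:
  (a) The amount in controversy is $41,000, within the $43,000 ceiling — that alternative is enough. Met.
  (b) The amount in controversy is USD 41,000, which meets the $36,500 floor — that alternative is enough. Satisfied.
  (c) The plaintiff resides in Lordora, which is not Orinley. The carve-out does not apply: the claim is an employment claim, not a tort claim. Satisfied.
  (d) The claim is an employment claim, so one alternative holds. Condition met.
  (e) The claim is an employment claim, not a tort claim, which satisfies one of the alternatives. Met.
  → The court has jurisdiction.
The Ravstead Regional Court:
  (a) The claim is an employment claim, not a property claim, so this disjunct is met. Satisfied.
  (b) The amount in controversy is USD 41,000, within the $150,000 ceiling, so this disjunct is met. The exception is not triggered, since the operative events occurred in Orinley, not Uldora. Condition met.
  (c) The plaintiff resides in Lordora, which is not Ravstead, so this disjunct is met. Met.
  (d) Lindqvist Group is organised under the laws of Ravstead, so this disjunct is met. Condition met.
  → Every requirement is satisfied — jurisdiction.
The Uldora Regional Court:
  (a) The amount in controversy is USD 41,000, within the $75,000 ceiling, so one alternative holds. The carve-out does not apply: the claim is an employment claim, not a consumer claim. Met.
  (b) The amount in controversy is $41,000, which meets the 38,500 dollars floor. Satisfied.
  (c) The claim is an employment claim, not a tort claim, which satisfies one of the alternatives. Satisfied.
  (d) The plaintiff resides in Lordora, which is not Uldora. Condition met.
  → Jurisdiction lies.
Courts with jurisdiction: the Provincial Court of Orinley, the Ravstead Regional Court, the Uldora Regional Court — 3 in total.

3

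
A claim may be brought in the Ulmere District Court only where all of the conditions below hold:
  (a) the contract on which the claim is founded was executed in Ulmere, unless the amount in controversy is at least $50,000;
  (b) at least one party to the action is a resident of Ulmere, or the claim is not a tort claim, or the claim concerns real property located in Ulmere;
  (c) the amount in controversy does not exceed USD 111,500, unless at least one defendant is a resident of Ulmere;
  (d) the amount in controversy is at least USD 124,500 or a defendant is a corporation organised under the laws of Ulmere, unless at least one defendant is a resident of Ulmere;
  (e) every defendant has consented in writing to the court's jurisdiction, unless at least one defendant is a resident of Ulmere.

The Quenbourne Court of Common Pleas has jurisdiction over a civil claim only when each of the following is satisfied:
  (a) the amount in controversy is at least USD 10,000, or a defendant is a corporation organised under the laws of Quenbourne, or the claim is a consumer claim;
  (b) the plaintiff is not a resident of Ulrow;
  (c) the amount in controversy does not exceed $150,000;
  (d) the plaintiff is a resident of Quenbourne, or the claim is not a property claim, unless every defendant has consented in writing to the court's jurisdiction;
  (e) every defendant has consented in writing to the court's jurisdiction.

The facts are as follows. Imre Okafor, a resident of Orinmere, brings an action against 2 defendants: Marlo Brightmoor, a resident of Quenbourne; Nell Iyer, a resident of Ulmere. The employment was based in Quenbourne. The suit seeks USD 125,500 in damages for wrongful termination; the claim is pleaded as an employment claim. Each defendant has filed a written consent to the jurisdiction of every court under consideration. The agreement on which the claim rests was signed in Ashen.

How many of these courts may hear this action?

2

The Ulmere District Court:
  (a) The contract was executed in Ashen, not Ulmere. However, the amount in controversy is 125,500 dollars, which meets the $50,000 floor, so the 'unless' proviso supplies this condition. Condition met.
  (b) Nell Iyer resides in Ulmere, so one alternative holds. Condition met.
  (c) The amount in controversy is USD 125,500, above the USD 111,500 ceiling. However, Nell Iyer resides in Ulmere, so the 'unless' proviso supplies this condition. Satisfied.
  (d) The amount in controversy is USD 125,500, which meets the $124,500 floor — that alternative is enough. Met.
  (e) Every defendant has filed written consent. Satisfied.
  → Every requirement is satisfied — jurisdiction.
The Quenbourne Court of Common Pleas:
  (a) The amount in controversy is $125,500, which meets the 10,000 dollars floor, which satisfies one of the alternatives. Satisfied.
  (b) The plaintiff resides in Orinmere, which is not Ulrow. Condition met.
  (c) The amount in controversy is $125,500, within the $150,000 ceiling. Met.
  (d) The claim is an employment claim, not a property claim, so this disjunct is met. Satisfied.
  (e) Every defendant has filed written consent. Met.
  → All conditions met; jurisdiction exists.
Courts with jurisdiction: the Ulmere District Court, the Quenbourne Court of Common Pleas — 2 in total.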